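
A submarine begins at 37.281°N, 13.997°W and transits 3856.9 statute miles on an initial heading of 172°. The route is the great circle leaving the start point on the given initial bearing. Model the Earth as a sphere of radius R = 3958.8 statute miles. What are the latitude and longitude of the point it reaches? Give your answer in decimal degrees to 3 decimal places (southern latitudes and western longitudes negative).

latitude -18.153°, longitude -7.038°

Angular distance δ = d/R = 3856.9 / 3958.8 = 0.974260 rad.
Start latitude φ₁ = 0.650676 rad; initial bearing θ = 3.001966 rad.
Destination latitude: φ₂ = arcsin( sin φ₁ cos δ + cos φ₁ sin δ cos θ ) = arcsin(-0.311560) = -18.153°.
Then Δλ = atan2(0.091611, 0.750500) = 0.121465 rad, from sin θ sin δ cos φ₁ over cos δ − sin φ₁ sin φ₂.
λ₂ = λ₁ + Δλ = -7.038°.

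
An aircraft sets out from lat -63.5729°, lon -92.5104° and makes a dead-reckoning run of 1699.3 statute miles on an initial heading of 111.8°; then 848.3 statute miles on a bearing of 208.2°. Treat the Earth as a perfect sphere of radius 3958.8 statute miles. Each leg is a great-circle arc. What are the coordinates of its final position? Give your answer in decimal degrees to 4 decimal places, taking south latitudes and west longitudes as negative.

latitude -71.9523°, longitude -56.0064°

Apply the spherical direct solution leg by leg, carrying full precision between legs.
Leg 1: from (-63.5729°, -92.5104°), δ = 1699.3/3958.8 = 0.429246 rad, θ = 111.8° → φ = -62.0123°, λ = -37.0804°.
Leg 2: from (-62.0123°, -37.0804°), δ = 848.3/3958.8 = 0.214282 rad, θ = 208.2° → φ = -71.9523°, λ = -56.0064°.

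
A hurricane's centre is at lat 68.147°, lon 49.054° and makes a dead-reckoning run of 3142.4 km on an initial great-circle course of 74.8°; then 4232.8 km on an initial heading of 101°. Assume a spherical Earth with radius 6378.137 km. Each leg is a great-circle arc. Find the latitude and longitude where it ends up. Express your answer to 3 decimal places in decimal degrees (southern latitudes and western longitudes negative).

Apply the spherical direct solution leg by leg, carrying full precision between legs.
Leg 1: from (68.147°, 49.054°), δ = 3142.4/6378.137 = 0.492683 rad, θ = 74.8° → φ = 59.759°, λ = 114.053°.
Leg 2: from (59.759°, 114.053°), δ = 4232.8/6378.137 = 0.663642 rad, θ = 101° → φ = 38.415°, λ = 164.563°.

latitude 38.415°, longitude 164.563°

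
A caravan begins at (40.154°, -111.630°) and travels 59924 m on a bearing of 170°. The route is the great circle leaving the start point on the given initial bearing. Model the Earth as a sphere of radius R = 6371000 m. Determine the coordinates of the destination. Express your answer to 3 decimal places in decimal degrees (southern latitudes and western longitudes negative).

latitude 39.623°, longitude -111.509°

The arc subtends δ = 59924/6371000 = 0.009406 rad at the centre.
With φ₁ = 40.154° = 0.700820 rad and θ = 170° = 2.967060 rad:
Destination latitude: φ₂ = arcsin( sin φ₁ cos δ + cos φ₁ sin δ cos θ ) = arcsin(0.637736) = 39.623°.
Then Δλ = atan2(0.001248, 0.588715) = 0.002120 rad, from sin θ sin δ cos φ₁ over cos δ − sin φ₁ sin φ₂.
λ₂ = λ₁ + Δλ = -111.509°.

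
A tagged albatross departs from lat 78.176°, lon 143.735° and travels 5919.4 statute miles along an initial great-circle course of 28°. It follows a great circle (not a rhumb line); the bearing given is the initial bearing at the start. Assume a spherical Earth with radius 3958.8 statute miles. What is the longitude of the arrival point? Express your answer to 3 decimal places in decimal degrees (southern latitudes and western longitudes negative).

Central angle δ = d/R = 1.495251 rad.
With φ₁ = 78.176° = 1.364429 rad and θ = 28° = 0.488692 rad:
sin φ₂ = sin φ₁ cos δ + cos φ₁ sin δ cos θ = (0.978782)(0.075473) + (0.204906)(0.997148)(0.882948) = 0.254277
φ₂ = asin(0.254277) = 0.257100 rad = 14.731°.
Then Δλ = atan2(0.095923, -0.173409) = 2.636324 rad, from sin θ sin δ cos φ₁ over cos δ − sin φ₁ sin φ₂.
λ₂ = 143.735° + 151.050° = 294.785°, normalized to (−180°, 180°] → -65.215°.

longitude -65.215°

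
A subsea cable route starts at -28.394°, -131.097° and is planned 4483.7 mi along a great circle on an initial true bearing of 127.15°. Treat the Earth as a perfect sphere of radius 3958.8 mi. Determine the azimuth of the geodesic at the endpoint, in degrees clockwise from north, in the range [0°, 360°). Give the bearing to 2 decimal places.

Angular distance δ = d/R = 4483.7 / 3958.8 = 1.132591 rad.
Start latitude φ₁ = -0.495569 rad; initial bearing θ = 2.219186 rad.
Destination latitude: φ₂ = arcsin( sin φ₁ cos δ + cos φ₁ sin δ cos θ ) = arcsin(-0.682833) = -43.065°.
Then Δλ = atan2(0.634920, 0.099606) = 1.415184 rad, from sin θ sin δ cos φ₁ over cos δ − sin φ₁ sin φ₂.
Hence λ₂ = -131.097° + 81.084° = -50.013°.
The forward bearing on arrival equals the back-azimuth from the destination plus 180°.
Back-azimuth from P₂ (-43.07°, -50.01°) to P₁ (-28.39°, -131.10°), with Δλ' = λ₁ − λ₂ = -81.08°: atan2( sin Δλ' cos φ₁ , cos φ₂ sin φ₁ − sin φ₂ cos φ₁ cos Δλ' ) = 253.69°.
Final bearing = (253.69° + 180°) mod 360° = 73.69°.

final bearing 73.69°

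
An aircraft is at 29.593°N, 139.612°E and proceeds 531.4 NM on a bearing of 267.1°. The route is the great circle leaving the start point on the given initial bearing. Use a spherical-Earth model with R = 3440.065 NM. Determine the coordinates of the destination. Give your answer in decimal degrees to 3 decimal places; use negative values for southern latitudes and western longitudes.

δ = 531.4/3440.065 = 0.154474 rad (8.8507°).
With φ₁ = 29.593° = 0.516495 rad and θ = 267.1° = 4.661774 rad:
sin φ₂ = sin φ₁ cos δ + cos φ₁ sin δ cos θ = (0.493836)(0.988093) + (0.869555)(0.153860)(-0.050593) = 0.481187
φ₂ = asin(0.481187) = 0.502008 rad = 28.763°.
Then Δλ = atan2(-0.133619, 0.750466) = -0.176201 rad, from sin θ sin δ cos φ₁ over cos δ − sin φ₁ sin φ₂.
λ₂ = λ₁ + Δλ = 129.516°.

latitude 28.763°, longitude 129.516°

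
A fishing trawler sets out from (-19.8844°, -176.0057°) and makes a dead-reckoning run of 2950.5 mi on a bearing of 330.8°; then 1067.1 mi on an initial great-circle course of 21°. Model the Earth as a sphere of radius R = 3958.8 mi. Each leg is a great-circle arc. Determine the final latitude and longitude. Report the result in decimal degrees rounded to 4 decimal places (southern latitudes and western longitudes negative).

latitude 32.1618°, longitude 170.1251°

Apply the spherical direct solution leg by leg, carrying full precision between legs.
Leg 1: from (-19.8844°, -176.0057°), δ = 2950.5/3958.8 = 0.745302 rad, θ = 330.8° → φ = 17.8643°, λ = 163.6523°.
Leg 2: from (17.8643°, 163.6523°), δ = 1067.1/3958.8 = 0.269551 rad, θ = 21° → φ = 32.1618°, λ = 170.1251°.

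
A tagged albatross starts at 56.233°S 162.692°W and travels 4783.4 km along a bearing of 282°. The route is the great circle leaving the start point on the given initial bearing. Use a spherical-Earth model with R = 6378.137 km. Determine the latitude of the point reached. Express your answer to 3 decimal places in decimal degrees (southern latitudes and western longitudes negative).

latitude -31.972°

δ = 4783.4/6378.137 = 0.749968 rad (42.9700°).
With φ₁ = -56.233° = -0.981451 rad and θ = 282° = 4.921828 rad:
sin φ₂ = sin φ₁ cos δ + cos φ₁ sin δ cos θ = (-0.831305)(0.731711) + (0.555817)(0.681616)(0.207912) = -0.529506
φ₂ = asin(-0.529506) = -0.558019 rad = -31.972°.
Δλ = atan2( sin θ sin δ cos φ₁ , cos δ − sin φ₁ sin φ₂ ) = atan2(-0.370575, 0.291529) = -0.904221 rad = -51.808°.
λ₂ = -162.692° + -51.808° = -214.500°, normalized to (−180°, 180°] → 145.500°.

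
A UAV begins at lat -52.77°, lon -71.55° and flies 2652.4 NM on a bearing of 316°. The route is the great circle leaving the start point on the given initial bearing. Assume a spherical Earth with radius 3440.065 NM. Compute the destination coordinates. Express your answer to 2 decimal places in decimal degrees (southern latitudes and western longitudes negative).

latitude -15.53°, longitude -101.71°

δ = 2652.4/3440.065 = 0.771032 rad (44.1769°).
Start latitude φ₁ = -0.921010 rad; initial bearing θ = 5.515240 rad.
Destination latitude: φ₂ = arcsin( sin φ₁ cos δ + cos φ₁ sin δ cos θ ) = arcsin(-0.267749) = -15.53°.
Then Δλ = atan2(-0.292883, 0.504007) = -0.526413 rad, from sin θ sin δ cos φ₁ over cos δ − sin φ₁ sin φ₂.
λ₂ = -71.55° + -30.16° = -101.71°.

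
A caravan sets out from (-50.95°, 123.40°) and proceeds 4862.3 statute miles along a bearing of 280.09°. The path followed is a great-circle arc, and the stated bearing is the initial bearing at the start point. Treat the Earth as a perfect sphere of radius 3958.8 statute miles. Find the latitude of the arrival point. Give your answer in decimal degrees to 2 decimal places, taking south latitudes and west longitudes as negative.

latitude -9.03°

δ = 4862.3/3958.8 = 1.228226 rad (70.3722°).
Converting: φ₁ = -0.889245 rad, θ = 4.888493 rad.
sin φ₂ = sin φ₁ cos δ + cos φ₁ sin δ cos θ = (-0.776596)(0.335909) + (0.629998)(0.941894)(0.175195) = -0.156907
φ₂ = asin(-0.156907) = -0.157558 rad = -9.03°.
Then Δλ = atan2(-0.584214, 0.214056) = -1.219587 rad, from sin θ sin δ cos φ₁ over cos δ − sin φ₁ sin φ₂.
λ₂ = 123.40° + -69.88° = 53.52°.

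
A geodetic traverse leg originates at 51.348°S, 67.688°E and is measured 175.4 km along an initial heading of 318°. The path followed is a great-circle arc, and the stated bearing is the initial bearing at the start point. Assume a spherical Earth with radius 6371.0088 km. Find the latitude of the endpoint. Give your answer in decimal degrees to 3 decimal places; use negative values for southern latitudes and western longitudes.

latitude -50.164°

Central angle δ = d/R = 0.027531 rad.
With φ₁ = -51.348° = -0.896192 rad and θ = 318° = 5.550147 rad:
sin φ₂ = sin φ₁ cos δ + cos φ₁ sin δ cos θ = (-0.780954)(0.999621) + (0.624589)(0.027527)(0.743145) = -0.767881
φ₂ = asin(-0.767881) = -0.875526 rad = -50.164°.
For the longitude increment, Δλ = atan2( sin θ sin δ cos φ₁, cos δ − sin φ₁ sin φ₂ ) = atan2(-0.011505, 0.399941) = -1.648°.
Hence λ₂ = 67.688° + -1.648° = 66.040°.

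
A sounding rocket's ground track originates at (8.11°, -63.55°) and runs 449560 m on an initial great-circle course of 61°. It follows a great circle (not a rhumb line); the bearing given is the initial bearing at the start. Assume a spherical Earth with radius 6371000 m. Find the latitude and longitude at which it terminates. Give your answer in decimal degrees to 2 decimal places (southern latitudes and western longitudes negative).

latitude 10.05°, longitude -59.96°

Angular distance δ = d/R = 449560 / 6371000 = 0.070563 rad.
Converting: φ₁ = 0.141546 rad, θ = 1.064651 rad.
Applying the spherical law of cosines for sides, sin φ₂ = sin φ₁ cos δ + cos φ₁ sin δ cos θ = 0.174563, so φ₂ = 10.05°.
Then Δλ = atan2(0.061048, 0.972885) = 0.062668 rad, from sin θ sin δ cos φ₁ over cos δ − sin φ₁ sin φ₂.
Hence λ₂ = -63.55° + 3.59° = -59.96°.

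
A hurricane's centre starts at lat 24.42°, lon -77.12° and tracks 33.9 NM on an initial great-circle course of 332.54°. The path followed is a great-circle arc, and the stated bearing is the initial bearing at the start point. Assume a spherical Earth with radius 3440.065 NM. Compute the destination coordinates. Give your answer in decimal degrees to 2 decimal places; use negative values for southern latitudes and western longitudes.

Angular distance δ = d/R = 33.9 / 3440.065 = 0.009854 rad.
With φ₁ = 24.42° = 0.426209 rad and θ = 332.54° = 5.803918 rad:
sin φ₂ = sin φ₁ cos δ + cos φ₁ sin δ cos θ = (0.413422)(0.999951) + (0.910539)(0.009854)(0.887333) = 0.421364
φ₂ = asin(0.421364) = 0.434949 rad = 24.92°.
Then Δλ = atan2(-0.004138, 0.825750) = -0.005011 rad, from sin θ sin δ cos φ₁ over cos δ − sin φ₁ sin φ₂.
λ₂ = -77.12° + -0.29° = -77.41°.

latitude 24.92°, longitude -77.41°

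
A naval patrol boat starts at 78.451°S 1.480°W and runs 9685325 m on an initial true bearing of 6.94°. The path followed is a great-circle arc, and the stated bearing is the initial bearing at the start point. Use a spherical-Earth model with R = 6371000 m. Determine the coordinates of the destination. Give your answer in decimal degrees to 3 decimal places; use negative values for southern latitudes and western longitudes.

δ = 9685325/6371000 = 1.520221 rad (87.1022°).
With φ₁ = -78.451° = -1.369228 rad and θ = 6.94° = 0.121126 rad:
Destination latitude: φ₂ = arcsin( sin φ₁ cos δ + cos φ₁ sin δ cos θ ) = arcsin(0.148954) = 8.566°.
Δλ = atan2( sin θ sin δ cos φ₁ , cos δ − sin φ₁ sin φ₂ ) = atan2(0.024160, 0.196493) = 0.122342 rad = 7.010°.
Hence λ₂ = -1.480° + 7.010° = 5.530°.

latitude 8.566°, longitude 5.530°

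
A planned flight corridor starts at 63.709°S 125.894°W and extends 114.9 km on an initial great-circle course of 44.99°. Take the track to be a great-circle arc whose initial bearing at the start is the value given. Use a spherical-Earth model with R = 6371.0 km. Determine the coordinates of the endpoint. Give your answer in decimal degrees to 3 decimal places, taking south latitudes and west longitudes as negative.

latitude -62.969°, longitude -124.286°

The arc subtends δ = 114.9/6371 = 0.018035 rad at the centre.
Start latitude φ₁ = -1.111932 rad; initial bearing θ = 0.785224 rad.
Applying the spherical law of cosines for sides, sin φ₂ = sin φ₁ cos δ + cos φ₁ sin δ cos θ = -0.890761, so φ₂ = -62.969°.
Then Δλ = atan2(0.005647, 0.201220) = 0.028057 rad, from sin θ sin δ cos φ₁ over cos δ − sin φ₁ sin φ₂.
λ₂ = λ₁ + Δλ = -124.286°.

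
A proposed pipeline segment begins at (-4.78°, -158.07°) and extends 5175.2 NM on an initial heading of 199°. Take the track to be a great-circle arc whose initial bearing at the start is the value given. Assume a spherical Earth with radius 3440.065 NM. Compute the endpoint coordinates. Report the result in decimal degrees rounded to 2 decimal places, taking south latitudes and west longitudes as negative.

Angular distance δ = d/R = 5175.2 / 3440.065 = 1.504390 rad.
Converting: φ₁ = -0.083427 rad, θ = 3.473205 rad.
sin φ₂ = sin φ₁ cos δ + cos φ₁ sin δ cos θ = (-0.083330)(0.066357) + (0.996522)(0.997796)(-0.945519) = -0.945683
φ₂ = asin(-0.945683) = -1.239689 rad = -71.03°.
For the longitude increment, Δλ = atan2( sin θ sin δ cos φ₁, cos δ − sin φ₁ sin φ₂ ) = atan2(-0.323721, -0.012446) = -92.20°.
λ₂ = -158.07° + -92.20° = -250.27°, normalized to (−180°, 180°] → 109.73°.

latitude -71.03°, longitude 109.73°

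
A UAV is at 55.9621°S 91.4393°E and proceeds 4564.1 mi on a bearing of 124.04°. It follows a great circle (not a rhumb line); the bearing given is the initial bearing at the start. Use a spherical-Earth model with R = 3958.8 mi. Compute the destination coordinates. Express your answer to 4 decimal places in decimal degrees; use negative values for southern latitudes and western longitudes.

latitude -38.5113°, longitude -163.9954°

δ = 4564.1/3958.8 = 1.152900 rad (66.0563°).
Start latitude φ₁ = -0.976723 rad; initial bearing θ = 2.164906 rad.
Applying the spherical law of cosines for sides, sin φ₂ = sin φ₁ cos δ + cos φ₁ sin δ cos θ = -0.622669, so φ₂ = -38.5113°.
For the longitude increment, Δλ = atan2( sin θ sin δ cos φ₁, cos δ − sin φ₁ sin φ₂ ) = atan2(0.423913, -0.110147) = 104.5653°.
λ₂ = 91.4393° + 104.5653° = 196.0046°, normalized to (−180°, 180°] → -163.9954°.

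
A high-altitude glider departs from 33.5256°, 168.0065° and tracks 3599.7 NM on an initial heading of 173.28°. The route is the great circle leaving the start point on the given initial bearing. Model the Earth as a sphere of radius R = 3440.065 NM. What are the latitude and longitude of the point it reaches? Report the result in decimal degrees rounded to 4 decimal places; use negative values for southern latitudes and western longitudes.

δ = 3599.7/3440.065 = 1.046405 rad (59.9546°).
Start latitude φ₁ = 0.585132 rad; initial bearing θ = 3.024307 rad.
Destination latitude: φ₂ = arcsin( sin φ₁ cos δ + cos φ₁ sin δ cos θ ) = arcsin(-0.440130) = -26.1122°.
For the longitude increment, Δλ = atan2( sin θ sin δ cos φ₁, cos δ − sin φ₁ sin φ₂ ) = atan2(0.084442, 0.743775) = 6.4772°.
λ₂ = λ₁ + Δλ = 174.4837°.

latitude -26.1122°, longitude 174.4837°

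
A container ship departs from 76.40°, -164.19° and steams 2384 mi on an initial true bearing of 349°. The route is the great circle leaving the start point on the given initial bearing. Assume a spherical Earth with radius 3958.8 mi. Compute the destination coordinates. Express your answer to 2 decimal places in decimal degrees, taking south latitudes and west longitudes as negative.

latitude 68.71°, longitude 33.13°

The arc subtends δ = 2384/3958.8 = 0.602203 rad at the centre.
Start latitude φ₁ = 1.333432 rad; initial bearing θ = 6.091199 rad.
sin φ₂ = sin φ₁ cos δ + cos φ₁ sin δ cos θ = (0.971961)(0.824090) + (0.235142)(0.566459)(0.981627) = 0.931734
φ₂ = asin(0.931734) = 1.199160 rad = 68.71°.
Then Δλ = atan2(-0.025415, -0.081520) = -2.839372 rad, from sin θ sin δ cos φ₁ over cos δ − sin φ₁ sin φ₂.
λ₂ = -164.19° + -162.68° = -326.87°, normalized to (−180°, 180°] → 33.13°.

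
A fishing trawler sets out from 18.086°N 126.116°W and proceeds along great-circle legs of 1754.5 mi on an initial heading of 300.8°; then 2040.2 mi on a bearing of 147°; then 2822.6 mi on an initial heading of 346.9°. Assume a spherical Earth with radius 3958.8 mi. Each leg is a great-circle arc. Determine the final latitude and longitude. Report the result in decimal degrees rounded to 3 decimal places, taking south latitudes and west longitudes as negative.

Apply the spherical direct solution leg by leg, carrying full precision between legs.
Leg 1: from (18.086°, -126.116°), δ = 1754.5/3958.8 = 0.443190 rad, θ = 300.8° → φ = 29.287°, λ = -151.097°.
Leg 2: from (29.287°, -151.097°), δ = 2040.2/3958.8 = 0.515358 rad, θ = 147° → φ = 3.735°, λ = -135.493°.
Leg 3: from (3.735°, -135.493°), δ = 2822.6/3958.8 = 0.712994 rad, θ = 346.9° → φ = 43.235°, λ = -147.234°.

latitude 43.235°, longitude -147.234°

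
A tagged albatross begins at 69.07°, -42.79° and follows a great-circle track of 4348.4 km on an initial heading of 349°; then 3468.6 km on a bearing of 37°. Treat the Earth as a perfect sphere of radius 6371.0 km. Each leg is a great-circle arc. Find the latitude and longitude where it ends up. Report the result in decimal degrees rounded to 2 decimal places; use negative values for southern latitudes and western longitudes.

Apply the spherical direct solution leg by leg, carrying full precision between legs.
Leg 1: from (69.07°, -42.79°), δ = 4348.4/6371 = 0.682530 rad, θ = 349° → φ = 71.08°, λ = 159.00°.
Leg 2: from (71.08°, 159.00°), δ = 3468.6/6371 = 0.544436 rad, θ = 37° → φ = 70.62°, λ = -90.93°.

latitude 70.62°, longitude -90.93°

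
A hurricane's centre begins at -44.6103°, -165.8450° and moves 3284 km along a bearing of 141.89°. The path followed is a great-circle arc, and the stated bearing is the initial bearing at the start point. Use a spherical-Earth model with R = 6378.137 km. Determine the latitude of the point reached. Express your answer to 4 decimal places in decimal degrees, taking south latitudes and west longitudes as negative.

latitude -62.5065°

δ = 3284/6378.137 = 0.514884 rad (29.5007°).
Converting: φ₁ = -0.778597 rad, θ = 2.476448 rad.
sin φ₂ = sin φ₁ cos δ + cos φ₁ sin δ cos θ = (-0.702281)(0.870350) + (0.711900)(0.492434)(-0.786827) = -0.887063
φ₂ = asin(-0.887063) = -1.090944 rad = -62.5065°.
For the longitude increment, Δλ = atan2( sin θ sin δ cos φ₁, cos δ − sin φ₁ sin φ₂ ) = atan2(0.216358, 0.247382) = 41.1727°.
Hence λ₂ = -165.8450° + 41.1727° = -124.6723°.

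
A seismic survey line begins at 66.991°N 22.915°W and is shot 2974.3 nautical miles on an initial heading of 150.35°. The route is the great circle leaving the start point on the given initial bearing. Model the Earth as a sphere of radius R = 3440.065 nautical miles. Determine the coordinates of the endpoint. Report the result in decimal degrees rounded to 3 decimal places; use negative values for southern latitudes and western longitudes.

latitude 19.807°, longitude 0.667°

The arc subtends δ = 2974.3/3440.065 = 0.864606 rad at the centre.
Converting: φ₁ = 1.169214 rad, θ = 2.624103 rad.
Applying the spherical law of cosines for sides, sin φ₂ = sin φ₁ cos δ + cos φ₁ sin δ cos θ = 0.338859, so φ₂ = 19.807°.
Δλ = atan2( sin θ sin δ cos φ₁ , cos δ − sin φ₁ sin φ₂ ) = atan2(0.147121, 0.337040) = 0.411578 rad = 23.582°.
Hence λ₂ = -22.915° + 23.582° = 0.667°.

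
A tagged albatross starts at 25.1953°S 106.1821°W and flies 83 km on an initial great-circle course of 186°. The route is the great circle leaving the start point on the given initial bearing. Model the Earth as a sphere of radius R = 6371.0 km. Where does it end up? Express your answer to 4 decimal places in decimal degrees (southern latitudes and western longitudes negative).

latitude -25.9376°, longitude -106.2689°

The arc subtends δ = 83/6371 = 0.013028 rad at the centre.
Start latitude φ₁ = -0.439741 rad; initial bearing θ = 3.246312 rad.
Destination latitude: φ₂ = arcsin( sin φ₁ cos δ + cos φ₁ sin δ cos θ ) = arcsin(-0.437392) = -25.9376°.
Δλ = atan2( sin θ sin δ cos φ₁ , cos δ − sin φ₁ sin φ₂ ) = atan2(-0.001232, 0.813715) = -0.001514 rad = -0.0868°.
λ₂ = -106.1821° + -0.0868° = -106.2689°.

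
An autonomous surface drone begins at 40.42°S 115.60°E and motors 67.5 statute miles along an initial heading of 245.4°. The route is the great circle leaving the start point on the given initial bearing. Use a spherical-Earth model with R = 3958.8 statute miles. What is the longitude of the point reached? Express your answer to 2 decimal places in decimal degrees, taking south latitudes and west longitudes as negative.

The arc subtends δ = 67.5/3958.8 = 0.017051 rad at the centre.
Converting: φ₁ = -0.705462 rad, θ = 4.283038 rad.
sin φ₂ = sin φ₁ cos δ + cos φ₁ sin δ cos θ = (-0.648386)(0.999855) + (0.761312)(0.017050)(-0.416281) = -0.653695
φ₂ = asin(-0.653695) = -0.712457 rad = -40.82°.
Then Δλ = atan2(-0.011802, 0.576008) = -0.020487 rad, from sin θ sin δ cos φ₁ over cos δ − sin φ₁ sin φ₂.
Hence λ₂ = 115.60° + -1.17° = 114.43°.

longitude 114.43°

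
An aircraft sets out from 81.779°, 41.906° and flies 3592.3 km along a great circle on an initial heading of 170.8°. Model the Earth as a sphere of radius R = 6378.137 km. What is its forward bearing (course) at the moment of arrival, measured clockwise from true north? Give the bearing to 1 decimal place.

final bearing 178.0°

The arc subtends δ = 3592.3/6378.137 = 0.563221 rad at the centre.
Start latitude φ₁ = 1.427313 rad; initial bearing θ = 2.981022 rad.
Destination latitude: φ₂ = arcsin( sin φ₁ cos δ + cos φ₁ sin δ cos θ ) = arcsin(0.761488) = 49.596°.
For the longitude increment, Δλ = atan2( sin θ sin δ cos φ₁, cos δ − sin φ₁ sin φ₂ ) = atan2(0.012206, 0.091877) = 7.568°.
λ₂ = 41.906° + 7.568° = 49.474°.
The forward bearing on arrival equals the back-azimuth from the destination plus 180°.
Back-azimuth from P₂ (49.6°, 49.5°) to P₁ (81.8°, 41.9°), with Δλ' = λ₁ − λ₂ = -7.6°: atan2( sin Δλ' cos φ₁ , cos φ₂ sin φ₁ − sin φ₂ cos φ₁ cos Δλ' ) = 358.0°.
Final bearing = (358.0° + 180°) mod 360° = 178.0°.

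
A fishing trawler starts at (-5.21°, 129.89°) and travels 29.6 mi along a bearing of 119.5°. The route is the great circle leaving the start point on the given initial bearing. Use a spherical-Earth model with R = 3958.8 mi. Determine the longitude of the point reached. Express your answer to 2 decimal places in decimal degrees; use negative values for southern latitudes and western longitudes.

Angular distance δ = d/R = 29.6 / 3958.8 = 0.007477 rad.
With φ₁ = -5.21° = -0.090932 rad and θ = 119.5° = 2.085668 rad:
sin φ₂ = sin φ₁ cos δ + cos φ₁ sin δ cos θ = (-0.090806)(0.999972) + (0.995869)(0.007477)(-0.492424) = -0.094470
φ₂ = asin(-0.094470) = -0.094612 rad = -5.42°.
Then Δλ = atan2(0.006481, 0.991394) = 0.006537 rad, from sin θ sin δ cos φ₁ over cos δ − sin φ₁ sin φ₂.
λ₂ = λ₁ + Δλ = 130.26°.

longitude 130.26°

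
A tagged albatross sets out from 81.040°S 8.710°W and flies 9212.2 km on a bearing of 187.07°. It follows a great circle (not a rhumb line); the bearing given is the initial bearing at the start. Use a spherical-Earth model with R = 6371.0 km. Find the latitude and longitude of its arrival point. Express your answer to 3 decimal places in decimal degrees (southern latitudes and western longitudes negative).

Central angle δ = d/R = 1.445958 rad.
Start latitude φ₁ = -1.414415 rad; initial bearing θ = 3.264987 rad.
Destination latitude: φ₂ = arcsin( sin φ₁ cos δ + cos φ₁ sin δ cos θ ) = arcsin(-0.276353) = -16.043°.
Then Δλ = atan2(-0.019020, -0.148466) = -3.014175 rad, from sin θ sin δ cos φ₁ over cos δ − sin φ₁ sin φ₂.
λ₂ = -8.710° + -172.700° = -181.410°, normalized to (−180°, 180°] → 178.590°.

latitude -16.043°, longitude 178.590°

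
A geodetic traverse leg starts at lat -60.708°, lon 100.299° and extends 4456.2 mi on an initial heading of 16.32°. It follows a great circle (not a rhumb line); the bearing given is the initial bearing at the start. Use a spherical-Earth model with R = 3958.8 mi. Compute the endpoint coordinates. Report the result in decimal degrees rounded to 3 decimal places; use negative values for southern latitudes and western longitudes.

δ = 4456.2/3958.8 = 1.125644 rad (64.4947°).
With φ₁ = -60.708° = -1.059554 rad and θ = 16.32° = 0.284838 rad:
Applying the spherical law of cosines for sides, sin φ₂ = sin φ₁ cos δ + cos φ₁ sin δ cos θ = 0.048249, so φ₂ = 2.766°.
Δλ = atan2( sin θ sin δ cos φ₁ , cos δ − sin φ₁ sin φ₂ ) = atan2(0.124085, 0.472675) = 0.256723 rad = 14.709°.
Hence λ₂ = 100.299° + 14.709° = 115.008°.

latitude 2.766°, longitude 115.008°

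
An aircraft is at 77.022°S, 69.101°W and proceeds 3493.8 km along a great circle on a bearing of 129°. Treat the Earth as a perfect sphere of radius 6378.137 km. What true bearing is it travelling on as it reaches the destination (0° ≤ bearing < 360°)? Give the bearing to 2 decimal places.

δ = 3493.8/6378.137 = 0.547778 rad (31.3853°).
Converting: φ₁ = -1.344287 rad, θ = 2.251475 rad.
Applying the spherical law of cosines for sides, sin φ₂ = sin φ₁ cos δ + cos φ₁ sin δ cos θ = -0.905482, so φ₂ = -64.888°.
Δλ = atan2( sin θ sin δ cos φ₁ , cos δ − sin φ₁ sin φ₂ ) = atan2(0.090893, -0.028668) = 1.876328 rad = 107.506°.
Hence λ₂ = -69.101° + 107.506° = 38.405°.
The forward bearing on arrival equals the back-azimuth from the destination plus 180°.
Back-azimuth from P₂ (-64.89°, 38.40°) to P₁ (-77.02°, -69.10°), with Δλ' = λ₁ − λ₂ = -107.51°: atan2( sin Δλ' cos φ₁ , cos φ₂ sin φ₁ − sin φ₂ cos φ₁ cos Δλ' ) = 204.28°.
Final bearing = (204.28° + 180°) mod 360° = 24.28°.

final bearing 24.28°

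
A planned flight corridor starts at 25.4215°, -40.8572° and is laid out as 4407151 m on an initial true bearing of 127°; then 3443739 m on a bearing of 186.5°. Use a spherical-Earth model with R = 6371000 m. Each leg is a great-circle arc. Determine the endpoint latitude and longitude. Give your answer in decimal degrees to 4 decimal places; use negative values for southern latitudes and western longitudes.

Apply the spherical direct solution leg by leg, carrying full precision between legs.
Leg 1: from (25.4215°, -40.8572°), δ = 4407151/6371000 = 0.691752 rad, θ = 127° → φ = -0.9238°, λ = -10.2263°.
Leg 2: from (-0.9238°, -10.2263°), δ = 3443739/6371000 = 0.540534 rad, θ = 186.5° → φ = -31.6712°, λ = -14.1511°.

latitude -31.6712°, longitude -14.1511°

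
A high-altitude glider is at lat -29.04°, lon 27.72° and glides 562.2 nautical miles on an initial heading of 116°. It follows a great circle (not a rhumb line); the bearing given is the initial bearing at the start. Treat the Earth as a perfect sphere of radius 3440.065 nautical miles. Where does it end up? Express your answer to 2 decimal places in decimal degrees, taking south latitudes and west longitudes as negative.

Central angle δ = d/R = 0.163427 rad.
Converting: φ₁ = -0.506844 rad, θ = 2.024582 rad.
Applying the spherical law of cosines for sides, sin φ₂ = sin φ₁ cos δ + cos φ₁ sin δ cos θ = -0.541309, so φ₂ = -32.77°.
Δλ = atan2( sin θ sin δ cos φ₁ , cos δ − sin φ₁ sin φ₂ ) = atan2(0.127850, 0.723913) = 0.174807 rad = 10.02°.
λ₂ = 27.72° + 10.02° = 37.74°.

latitude -32.77°, longitude 37.74°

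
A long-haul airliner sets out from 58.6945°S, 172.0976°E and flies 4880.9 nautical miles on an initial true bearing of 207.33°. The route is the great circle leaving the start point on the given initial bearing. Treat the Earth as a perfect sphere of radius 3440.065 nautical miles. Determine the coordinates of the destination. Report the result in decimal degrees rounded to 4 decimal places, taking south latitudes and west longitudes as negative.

latitude -35.8466°, longitude 26.1444°

Central angle δ = d/R = 1.418839 rad.
Converting: φ₁ = -1.024412 rad, θ = 3.618591 rad.
sin φ₂ = sin φ₁ cos δ + cos φ₁ sin δ cos θ = (-0.854409)(0.151373) + (0.519601)(0.988477)(-0.888377) = -0.585617
φ₂ = asin(-0.585617) = -0.625641 rad = -35.8466°.
Then Δλ = atan2(-0.235808, -0.348983) = -2.547363 rad, from sin θ sin δ cos φ₁ over cos δ − sin φ₁ sin φ₂.
λ₂ = 172.0976° + -145.9532° = 26.1444°.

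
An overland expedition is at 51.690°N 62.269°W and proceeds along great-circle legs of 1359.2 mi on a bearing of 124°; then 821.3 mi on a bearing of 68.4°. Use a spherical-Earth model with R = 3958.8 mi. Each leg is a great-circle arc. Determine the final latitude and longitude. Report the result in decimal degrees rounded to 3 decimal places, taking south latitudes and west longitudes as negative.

latitude 41.928°, longitude -26.468°

Apply the spherical direct solution leg by leg, carrying full precision between legs.
Leg 1: from (51.690°, -62.269°), δ = 1359.2/3958.8 = 0.343336 rad, θ = 124° → φ = 38.475°, λ = -41.385°.
Leg 2: from (38.475°, -41.385°), δ = 821.3/3958.8 = 0.207462 rad, θ = 68.4° → φ = 41.928°, λ = -26.468°.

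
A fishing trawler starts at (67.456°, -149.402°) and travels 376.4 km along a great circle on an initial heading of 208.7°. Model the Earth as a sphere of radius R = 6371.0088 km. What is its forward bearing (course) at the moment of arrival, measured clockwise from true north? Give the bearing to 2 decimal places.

Angular distance δ = d/R = 376.4 / 6371.0088 = 0.059080 rad.
With φ₁ = 67.456° = 1.177329 rad and θ = 208.7° = 3.642502 rad:
sin φ₂ = sin φ₁ cos δ + cos φ₁ sin δ cos θ = (0.923585)(0.998255) + (0.383393)(0.059046)(-0.877146) = 0.902117
φ₂ = asin(0.902117) = 1.124652 rad = 64.438°.
For the longitude increment, Δλ = atan2( sin θ sin δ cos φ₁, cos δ − sin φ₁ sin φ₂ ) = atan2(-0.010871, 0.165073) = -3.768°.
λ₂ = -149.402° + -3.768° = -153.170°.
The forward bearing on arrival equals the back-azimuth from the destination plus 180°.
Back-azimuth from P₂ (64.44°, -153.17°) to P₁ (67.46°, -149.40°), with Δλ' = λ₁ − λ₂ = 3.77°: atan2( sin Δλ' cos φ₁ , cos φ₂ sin φ₁ − sin φ₂ cos φ₁ cos Δλ' ) = 25.26°.
Final bearing = (25.26° + 180°) mod 360° = 205.26°.

final bearing 205.26°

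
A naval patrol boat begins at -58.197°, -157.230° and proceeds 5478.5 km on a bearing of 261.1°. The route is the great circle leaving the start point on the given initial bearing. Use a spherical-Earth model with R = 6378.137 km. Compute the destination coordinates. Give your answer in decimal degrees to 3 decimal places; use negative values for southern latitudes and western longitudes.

Central angle δ = d/R = 0.858950 rad.
Start latitude φ₁ = -1.015729 rad; initial bearing θ = 4.557055 rad.
Destination latitude: φ₂ = arcsin( sin φ₁ cos δ + cos φ₁ sin δ cos θ ) = arcsin(-0.616893) = -38.090°.
For the longitude increment, Δλ = atan2( sin θ sin δ cos φ₁, cos δ − sin φ₁ sin φ₂ ) = atan2(-0.394218, 0.128957) = -71.886°.
λ₂ = -157.230° + -71.886° = -229.116°, normalized to (−180°, 180°] → 130.884°.

latitude -38.090°, longitude 130.884°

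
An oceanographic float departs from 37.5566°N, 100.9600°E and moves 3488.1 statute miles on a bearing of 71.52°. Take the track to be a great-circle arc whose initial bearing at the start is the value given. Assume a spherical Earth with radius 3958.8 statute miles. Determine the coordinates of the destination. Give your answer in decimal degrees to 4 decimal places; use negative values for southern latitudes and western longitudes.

Angular distance δ = d/R = 3488.1 / 3958.8 = 0.881100 rad.
With φ₁ = 37.5566° = 0.655486 rad and θ = 71.52° = 1.248259 rad:
Applying the spherical law of cosines for sides, sin φ₂ = sin φ₁ cos δ + cos φ₁ sin δ cos θ = 0.581703, so φ₂ = 35.5704°.
Δλ = atan2( sin θ sin δ cos φ₁ , cos δ − sin φ₁ sin φ₂ ) = atan2(0.580024, 0.281728) = 1.118639 rad = 64.0933°.
λ₂ = 100.9600° + 64.0933° = 165.0533°.

latitude 35.5704°, longitude 165.0533°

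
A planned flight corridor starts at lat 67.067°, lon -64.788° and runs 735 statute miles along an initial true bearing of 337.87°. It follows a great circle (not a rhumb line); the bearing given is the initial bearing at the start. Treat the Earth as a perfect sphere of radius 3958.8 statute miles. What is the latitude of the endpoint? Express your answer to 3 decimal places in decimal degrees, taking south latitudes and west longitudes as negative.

Central angle δ = d/R = 0.185662 rad.
Start latitude φ₁ = 1.170540 rad; initial bearing θ = 5.896944 rad.
sin φ₂ = sin φ₁ cos δ + cos φ₁ sin δ cos θ = (0.920961)(0.982814) + (0.389654)(0.184598)(0.926332) = 0.971764
φ₂ = asin(0.971764) = 1.332595 rad = 76.352°.
Then Δλ = atan2(-0.027096, 0.087857) = -0.299158 rad, from sin θ sin δ cos φ₁ over cos δ − sin φ₁ sin φ₂.
λ₂ = -64.788° + -17.140° = -81.928°.

latitude 76.352°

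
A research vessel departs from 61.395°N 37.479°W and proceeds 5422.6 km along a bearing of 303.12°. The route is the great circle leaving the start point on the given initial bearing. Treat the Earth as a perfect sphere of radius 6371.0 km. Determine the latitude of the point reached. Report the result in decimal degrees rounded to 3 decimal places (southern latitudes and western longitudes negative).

latitude 50.842°

The arc subtends δ = 5422.6/6371 = 0.851138 rad at the centre.
With φ₁ = 61.395° = 1.071545 rad and θ = 303.12° = 5.290442 rad:
sin φ₂ = sin φ₁ cos δ + cos φ₁ sin δ cos θ = (0.877941)(0.659128) + (0.478768)(0.752031)(0.546394) = 0.775404
φ₂ = asin(0.775404) = 0.887355 rad = 50.842°.
For the longitude increment, Δλ = atan2( sin θ sin δ cos φ₁, cos δ − sin φ₁ sin φ₂ ) = atan2(-0.301551, -0.021631) = -94.103°.
λ₂ = -37.479° + -94.103° = -131.582°.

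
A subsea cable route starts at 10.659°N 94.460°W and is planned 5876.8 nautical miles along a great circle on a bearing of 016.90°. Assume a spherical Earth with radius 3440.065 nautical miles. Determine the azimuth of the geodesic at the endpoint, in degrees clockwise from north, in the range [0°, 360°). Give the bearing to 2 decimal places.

Angular distance δ = d/R = 5876.8 / 3440.065 = 1.708340 rad.
With φ₁ = 10.659° = 0.186035 rad and θ = 16.9° = 0.294961 rad:
Destination latitude: φ₂ = arcsin( sin φ₁ cos δ + cos φ₁ sin δ cos θ ) = arcsin(0.906063) = 64.967°.
Δλ = atan2( sin θ sin δ cos φ₁ , cos δ − sin φ₁ sin φ₂ ) = atan2(0.282988, -0.304699) = 2.393120 rad = 137.116°.
λ₂ = -94.460° + 137.116° = 42.656°.
The forward bearing on arrival equals the back-azimuth from the destination plus 180°.
Back-azimuth from P₂ (64.97°, 42.66°) to P₁ (10.66°, -94.46°), with Δλ' = λ₁ − λ₂ = -137.12°: atan2( sin Δλ' cos φ₁ , cos φ₂ sin φ₁ − sin φ₂ cos φ₁ cos Δλ' ) = 317.53°.
Final bearing = (317.53° + 180°) mod 360° = 137.53°.

final bearing 137.53°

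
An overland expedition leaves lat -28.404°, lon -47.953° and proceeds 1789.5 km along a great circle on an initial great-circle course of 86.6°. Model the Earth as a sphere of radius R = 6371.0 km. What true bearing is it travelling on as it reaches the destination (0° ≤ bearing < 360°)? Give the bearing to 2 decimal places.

final bearing 78.29°

Central angle δ = d/R = 0.280882 rad.
With φ₁ = -28.404° = -0.495743 rad and θ = 86.6° = 1.511455 rad:
Applying the spherical law of cosines for sides, sin φ₂ = sin φ₁ cos δ + cos φ₁ sin δ cos θ = -0.442583, so φ₂ = -26.269°.
Then Δλ = atan2(0.243403, 0.750281) = 0.313704 rad, from sin θ sin δ cos φ₁ over cos δ − sin φ₁ sin φ₂.
Hence λ₂ = -47.953° + 17.974° = -29.979°.
The forward bearing on arrival equals the back-azimuth from the destination plus 180°.
Back-azimuth from P₂ (-26.27°, -29.98°) to P₁ (-28.40°, -47.95°), with Δλ' = λ₁ − λ₂ = -17.97°: atan2( sin Δλ' cos φ₁ , cos φ₂ sin φ₁ − sin φ₂ cos φ₁ cos Δλ' ) = 258.29°.
Final bearing = (258.29° + 180°) mod 360° = 78.29°.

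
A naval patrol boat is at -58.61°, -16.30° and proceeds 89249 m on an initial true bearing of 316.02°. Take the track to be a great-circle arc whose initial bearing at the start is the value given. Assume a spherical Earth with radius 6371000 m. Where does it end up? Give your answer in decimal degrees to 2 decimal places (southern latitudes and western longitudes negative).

latitude -58.03°, longitude -17.35°

Angular distance δ = d/R = 89249 / 6371000 = 0.014009 rad.
Start latitude φ₁ = -1.022937 rad; initial bearing θ = 5.515590 rad.
Destination latitude: φ₂ = arcsin( sin φ₁ cos δ + cos φ₁ sin δ cos θ ) = arcsin(-0.848308) = -58.03°.
For the longitude increment, Δλ = atan2( sin θ sin δ cos φ₁, cos δ − sin φ₁ sin φ₂ ) = atan2(-0.005067, 0.275751) = -1.05°.
Hence λ₂ = -16.30° + -1.05° = -17.35°.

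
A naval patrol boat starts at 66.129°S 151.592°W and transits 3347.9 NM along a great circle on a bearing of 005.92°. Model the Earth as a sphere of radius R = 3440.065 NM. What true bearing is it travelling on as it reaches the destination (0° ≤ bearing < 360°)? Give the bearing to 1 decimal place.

δ = 3347.9/3440.065 = 0.973208 rad (55.7607°).
With φ₁ = -66.129° = -1.154169 rad and θ = 5.92° = 0.103323 rad:
Applying the spherical law of cosines for sides, sin φ₂ = sin φ₁ cos δ + cos φ₁ sin δ cos θ = -0.181759, so φ₂ = -10.472°.
For the longitude increment, Δλ = atan2( sin θ sin δ cos φ₁, cos δ − sin φ₁ sin φ₂ ) = atan2(0.034505, 0.396439) = 4.974°.
λ₂ = λ₁ + Δλ = -146.618°.
The forward bearing on arrival equals the back-azimuth from the destination plus 180°.
Back-azimuth from P₂ (-10.5°, -146.6°) to P₁ (-66.1°, -151.6°), with Δλ' = λ₁ − λ₂ = -5.0°: atan2( sin Δλ' cos φ₁ , cos φ₂ sin φ₁ − sin φ₂ cos φ₁ cos Δλ' ) = 182.4°.
Final bearing = (182.4° + 180°) mod 360° = 2.4°.

final bearing 2.4°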